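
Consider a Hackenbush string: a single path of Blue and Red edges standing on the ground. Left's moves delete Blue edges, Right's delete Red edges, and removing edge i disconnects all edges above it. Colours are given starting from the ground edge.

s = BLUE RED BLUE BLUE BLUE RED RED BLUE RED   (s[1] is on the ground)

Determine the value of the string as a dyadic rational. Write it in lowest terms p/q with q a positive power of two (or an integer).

229/256

1 of 9 · B · max L 0 · min R +∞ gives 1
2 of 9 · BR · max L 0 · min R 1 gives 1/2
3 of 9 · BRB · max L 1/2 · min R 1 gives 3/4
4 of 9 · BRBB · max L 3/4 · min R 1 gives 7/8
5 of 9 · BRBBB · max L 7/8 · min R 1 gives 15/16
6 of 9 · BRBBBR · max L 7/8 · min R 15/16 gives 29/32
7 of 9 · BRBBBRR · max L 7/8 · min R 29/32 gives 57/64
8 of 9 · BRBBBRRB · max L 57/64 · min R 29/32 gives 115/128
9 of 9 · BRBBBRRBR · max L 57/64 · min R 115/128 gives 229/256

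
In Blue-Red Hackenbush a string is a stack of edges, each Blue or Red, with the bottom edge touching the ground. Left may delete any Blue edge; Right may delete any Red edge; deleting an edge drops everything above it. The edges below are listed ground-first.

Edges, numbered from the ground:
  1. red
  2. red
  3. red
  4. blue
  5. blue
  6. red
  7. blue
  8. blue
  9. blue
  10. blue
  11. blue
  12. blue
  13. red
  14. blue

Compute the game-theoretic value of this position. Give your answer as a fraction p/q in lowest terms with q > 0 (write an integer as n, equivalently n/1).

-4613/2048

Recurse on prefixes of the 14-edge string red red red blue blue red blue blue blue blue blue blue red blue:
value(r) = { none | 0 } so -1
value(rr) = { none | -1 0 } so -2
value(rrr) = { none | -2 -1 0 } so -3
value(rrrb) = { -3 | -2 -1 0 } so -5/2
value(rrrbb) = { -3 -5/2 | -2 -1 0 } so -9/4
value(rrrbbr) = { -3 -5/2 | -9/4 -2 -1 0 } so -19/8
value(rrrbbrb) = { -3 -5/2 -19/8 | -9/4 -2 -1 0 } so -37/16
value(rrrbbrbb) = { -3 -5/2 -19/8 -37/16 | -9/4 -2 -1 0 } so -73/32
value(rrrbbrbbb) = { -3 -5/2 -19/8 -37/16 -73/32 | -9/4 -2 -1 0 } so -145/64
value(rrrbbrbbbb) = { -3 -5/2 -19/8 -37/16 -73/32 -145/64 | -9/4 -2 -1 0 } so -289/128
value(rrrbbrbbbbb) = { -3 -5/2 -19/8 -37/16 -73/32 -145/64 -289/128 | -9/4 -2 -1 0 } so -577/256
value(rrrbbrbbbbbb) = { -3 -5/2 -19/8 -37/16 -73/32 -145/64 -289/128 -577/256 | -9/4 -2 -1 0 } so -1153/512
value(rrrbbrbbbbbbr) = { -3 -5/2 -19/8 -37/16 -73/32 -145/64 -289/128 -577/256 | -1153/512 -9/4 -2 -1 0 } so -2307/1024
value(rrrbbrbbbbbbrb) = { -3 -5/2 -19/8 -37/16 -73/32 -145/64 -289/128 -577/256 -2307/1024 | -1153/512 -9/4 -2 -1 0 } so -4613/2048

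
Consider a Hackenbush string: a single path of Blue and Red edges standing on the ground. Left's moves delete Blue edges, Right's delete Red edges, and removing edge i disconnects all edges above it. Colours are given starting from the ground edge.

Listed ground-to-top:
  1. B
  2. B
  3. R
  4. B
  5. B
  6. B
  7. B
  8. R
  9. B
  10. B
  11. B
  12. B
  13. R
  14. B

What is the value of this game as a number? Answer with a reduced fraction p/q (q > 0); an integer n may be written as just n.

value(B) = { 0 |  } ⇒ 1
value(BB) = { 0,1 |  } ⇒ 2
value(BBR) = { 0,1 | 2 } ⇒ 3/2
value(BBRB) = { 0,1,3/2 | 2 } ⇒ 7/4
value(BBRBB) = { 0,1,3/2,7/4 | 2 } ⇒ 15/8
value(BBRBBB) = { 0,1,3/2,7/4,15/8 | 2 } ⇒ 31/16
value(BBRBBBB) = { 0,1,3/2,7/4,15/8,31/16 | 2 } ⇒ 63/32
value(BBRBBBBR) = { 0,1,3/2,7/4,15/8,31/16 | 63/32,2 } ⇒ 125/64
value(BBRBBBBRB) = { 0,1,3/2,7/4,15/8,31/16,125/64 | 63/32,2 } ⇒ 251/128
value(BBRBBBBRBB) = { 0,1,3/2,7/4,15/8,31/16,125/64,251/128 | 63/32,2 } ⇒ 503/256
value(BBRBBBBRBBB) = { 0,1,3/2,7/4,15/8,31/16,125/64,251/128,503/256 | 63/32,2 } ⇒ 1007/512
value(BBRBBBBRBBBB) = { 0,1,3/2,7/4,15/8,31/16,125/64,251/128,503/256,1007/512 | 63/32,2 } ⇒ 2015/1024
value(BBRBBBBRBBBBR) = { 0,1,3/2,7/4,15/8,31/16,125/64,251/128,503/256,1007/512 | 2015/1024,63/32,2 } ⇒ 4029/2048
value(BBRBBBBRBBBBRB) = { 0,1,3/2,7/4,15/8,31/16,125/64,251/128,503/256,1007/512,4029/2048 | 2015/1024,63/32,2 } ⇒ 8059/4096

8059/4096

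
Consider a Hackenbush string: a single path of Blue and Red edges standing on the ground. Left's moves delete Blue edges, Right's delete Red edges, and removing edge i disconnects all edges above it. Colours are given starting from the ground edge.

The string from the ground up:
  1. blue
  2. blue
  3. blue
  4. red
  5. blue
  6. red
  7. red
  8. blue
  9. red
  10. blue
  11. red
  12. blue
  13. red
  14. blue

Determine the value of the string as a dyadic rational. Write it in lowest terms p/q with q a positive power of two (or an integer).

5291/2048

b: Left { 0 }, Right { ∅ } => simplest 1
bb: Left { 0,1 }, Right { ∅ } => simplest 2
bbb: Left { 0,1,2 }, Right { ∅ } => simplest 3
bbbr: Left { 0,1,2 }, Right { 3 } => simplest 5/2
bbbrb: Left { 0,1,2,5/2 }, Right { 3 } => simplest 11/4
bbbrbr: Left { 0,1,2,5/2 }, Right { 11/4,3 } => simplest 21/8
bbbrbrr: Left { 0,1,2,5/2 }, Right { 21/8,11/4,3 } => simplest 41/16
bbbrbrrb: Left { 0,1,2,5/2,41/16 }, Right { 21/8,11/4,3 } => simplest 83/32
bbbrbrrbr: Left { 0,1,2,5/2,41/16 }, Right { 83/32,21/8,11/4,3 } => simplest 165/64
bbbrbrrbrb: Left { 0,1,2,5/2,41/16,165/64 }, Right { 83/32,21/8,11/4,3 } => simplest 331/128
bbbrbrrbrbr: Left { 0,1,2,5/2,41/16,165/64 }, Right { 331/128,83/32,21/8,11/4,3 } => simplest 661/256
bbbrbrrbrbrb: Left { 0,1,2,5/2,41/16,165/64,661/256 }, Right { 331/128,83/32,21/8,11/4,3 } => simplest 1323/512
bbbrbrrbrbrbr: Left { 0,1,2,5/2,41/16,165/64,661/256 }, Right { 1323/512,331/128,83/32,21/8,11/4,3 } => simplest 2645/1024
bbbrbrrbrbrbrb: Left { 0,1,2,5/2,41/16,165/64,661/256,2645/1024 }, Right { 1323/512,331/128,83/32,21/8,11/4,3 } => simplest 5291/2048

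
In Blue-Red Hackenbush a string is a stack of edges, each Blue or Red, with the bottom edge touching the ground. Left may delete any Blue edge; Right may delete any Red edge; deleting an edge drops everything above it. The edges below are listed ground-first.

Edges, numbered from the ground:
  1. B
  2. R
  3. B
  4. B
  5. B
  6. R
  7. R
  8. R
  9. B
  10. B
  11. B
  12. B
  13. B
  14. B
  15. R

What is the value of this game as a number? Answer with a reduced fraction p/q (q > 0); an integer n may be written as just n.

Recurse on prefixes of the 15-edge string B R B B B R R R B B B B B B R:
step 1: add B to get B; options L={ 0 } R={ · } — 1
step 2: add R to get BR; options L={ 0 } R={ 1 } — 1/2
step 3: add B to get BRB; options L={ 0 1/2 } R={ 1 } — 3/4
step 4: add B to get BRBB; options L={ 0 1/2 3/4 } R={ 1 } — 7/8
step 5: add B to get BRBBB; options L={ 0 1/2 3/4 7/8 } R={ 1 } — 15/16
step 6: add R to get BRBBBR; options L={ 0 1/2 3/4 7/8 } R={ 15/16 1 } — 29/32
step 7: add R to get BRBBBRR; options L={ 0 1/2 3/4 7/8 } R={ 29/32 15/16 1 } — 57/64
step 8: add R to get BRBBBRRR; options L={ 0 1/2 3/4 7/8 } R={ 57/64 29/32 15/16 1 } — 113/128
step 9: add B to get BRBBBRRRB; options L={ 0 1/2 3/4 7/8 113/128 } R={ 57/64 29/32 15/16 1 } — 227/256
step 10: add B to get BRBBBRRRBB; options L={ 0 1/2 3/4 7/8 113/128 227/256 } R={ 57/64 29/32 15/16 1 } — 455/512
step 11: add B to get BRBBBRRRBBB; options L={ 0 1/2 3/4 7/8 113/128 227/256 455/512 } R={ 57/64 29/32 15/16 1 } — 911/1024
step 12: add B to get BRBBBRRRBBBB; options L={ 0 1/2 3/4 7/8 113/128 227/256 455/512 911/1024 } R={ 57/64 29/32 15/16 1 } — 1823/2048
step 13: add B to get BRBBBRRRBBBBB; options L={ 0 1/2 3/4 7/8 113/128 227/256 455/512 911/1024 1823/2048 } R={ 57/64 29/32 15/16 1 } — 3647/4096
step 14: add B to get BRBBBRRRBBBBBB; options L={ 0 1/2 3/4 7/8 113/128 227/256 455/512 911/1024 1823/2048 3647/4096 } R={ 57/64 29/32 15/16 1 } — 7295/8192
step 15: add R to get BRBBBRRRBBBBBBR; options L={ 0 1/2 3/4 7/8 113/128 227/256 455/512 911/1024 1823/2048 3647/4096 } R={ 7295/8192 57/64 29/32 15/16 1 } — 14589/16384

14589/16384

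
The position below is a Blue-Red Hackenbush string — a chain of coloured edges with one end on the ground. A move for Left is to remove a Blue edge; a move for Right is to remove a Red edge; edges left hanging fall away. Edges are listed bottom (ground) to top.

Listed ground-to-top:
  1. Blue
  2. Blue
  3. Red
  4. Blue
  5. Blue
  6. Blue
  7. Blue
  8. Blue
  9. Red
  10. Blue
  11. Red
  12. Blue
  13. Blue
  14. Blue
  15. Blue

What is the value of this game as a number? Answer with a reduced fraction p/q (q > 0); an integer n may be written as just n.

16223/8192

Build g(s[:k]) for k = 1..15, string s = Blue Blue Red Blue Blue Blue Blue Blue Red Blue Red Blue Blue Blue Blue.
g_1 [B]  L=[0]  R=[·]  = 1
g_2 [BB]  L=[0,1]  R=[·]  = 2
g_3 [BBR]  L=[0,1]  R=[2]  = 3/2
g_4 [BBRB]  L=[0,1,3/2]  R=[2]  = 7/4
g_5 [BBRBB]  L=[0,1,3/2,7/4]  R=[2]  = 15/8
g_6 [BBRBBB]  L=[0,1,3/2,7/4,15/8]  R=[2]  = 31/16
g_7 [BBRBBBB]  L=[0,1,3/2,7/4,15/8,31/16]  R=[2]  = 63/32
g_8 [BBRBBBBB]  L=[0,1,3/2,7/4,15/8,31/16,63/32]  R=[2]  = 127/64
g_9 [BBRBBBBBR]  L=[0,1,3/2,7/4,15/8,31/16,63/32]  R=[127/64,2]  = 253/128
g_10 [BBRBBBBBRB]  L=[0,1,3/2,7/4,15/8,31/16,63/32,253/128]  R=[127/64,2]  = 507/256
g_11 [BBRBBBBBRBR]  L=[0,1,3/2,7/4,15/8,31/16,63/32,253/128]  R=[507/256,127/64,2]  = 1013/512
g_12 [BBRBBBBBRBRB]  L=[0,1,3/2,7/4,15/8,31/16,63/32,253/128,1013/512]  R=[507/256,127/64,2]  = 2027/1024
g_13 [BBRBBBBBRBRBB]  L=[0,1,3/2,7/4,15/8,31/16,63/32,253/128,1013/512,2027/1024]  R=[507/256,127/64,2]  = 4055/2048
g_14 [BBRBBBBBRBRBBB]  L=[0,1,3/2,7/4,15/8,31/16,63/32,253/128,1013/512,2027/1024,4055/2048]  R=[507/256,127/64,2]  = 8111/4096
g_15 [BBRBBBBBRBRBBBB]  L=[0,1,3/2,7/4,15/8,31/16,63/32,253/128,1013/512,2027/1024,4055/2048,8111/4096]  R=[507/256,127/64,2]  = 16223/8192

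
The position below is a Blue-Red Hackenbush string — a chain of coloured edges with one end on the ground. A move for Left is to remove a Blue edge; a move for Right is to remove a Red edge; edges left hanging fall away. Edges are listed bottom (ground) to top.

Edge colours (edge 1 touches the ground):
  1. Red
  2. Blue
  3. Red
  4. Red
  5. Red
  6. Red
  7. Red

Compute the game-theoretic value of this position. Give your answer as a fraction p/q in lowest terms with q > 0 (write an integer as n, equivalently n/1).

step 1: add Red to get R; options L={ ∅ } R={ 0 } so -1
step 2: add Blue to get RB; options L={ -1 } R={ 0 } so -1/2
step 3: add Red to get RBR; options L={ -1 } R={ -1/2 0 } so -3/4
step 4: add Red to get RBRR; options L={ -1 } R={ -3/4 -1/2 0 } so -7/8
step 5: add Red to get RBRRR; options L={ -1 } R={ -7/8 -3/4 -1/2 0 } so -15/16
step 6: add Red to get RBRRRR; options L={ -1 } R={ -15/16 -7/8 -3/4 -1/2 0 } so -31/32
step 7: add Red to get RBRRRRR; options L={ -1 } R={ -31/32 -15/16 -7/8 -3/4 -1/2 0 } so -63/64

-63/64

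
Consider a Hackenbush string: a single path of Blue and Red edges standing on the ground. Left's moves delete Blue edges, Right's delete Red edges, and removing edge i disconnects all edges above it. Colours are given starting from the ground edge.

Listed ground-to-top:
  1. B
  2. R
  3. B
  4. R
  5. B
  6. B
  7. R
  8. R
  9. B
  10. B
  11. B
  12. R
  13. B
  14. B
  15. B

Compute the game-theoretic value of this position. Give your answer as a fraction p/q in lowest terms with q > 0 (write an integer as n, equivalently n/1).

11503/16384

Build G(s[:k]) for k = 1..15, string s = B R B R B B R R B B B R B B B.
edge 1 of 15 (B): { 0 |  } ⇒ 1
edge 2 of 15 (R): { 0 | 1 } ⇒ 1/2
edge 3 of 15 (B): { 0; 1/2 | 1 } ⇒ 3/4
edge 4 of 15 (R): { 0; 1/2 | 3/4; 1 } ⇒ 5/8
edge 5 of 15 (B): { 0; 1/2; 5/8 | 3/4; 1 } ⇒ 11/16
edge 6 of 15 (B): { 0; 1/2; 5/8; 11/16 | 3/4; 1 } ⇒ 23/32
edge 7 of 15 (R): { 0; 1/2; 5/8; 11/16 | 23/32; 3/4; 1 } ⇒ 45/64
edge 8 of 15 (R): { 0; 1/2; 5/8; 11/16 | 45/64; 23/32; 3/4; 1 } ⇒ 89/128
edge 9 of 15 (B): { 0; 1/2; 5/8; 11/16; 89/128 | 45/64; 23/32; 3/4; 1 } ⇒ 179/256
edge 10 of 15 (B): { 0; 1/2; 5/8; 11/16; 89/128; 179/256 | 45/64; 23/32; 3/4; 1 } ⇒ 359/512
edge 11 of 15 (B): { 0; 1/2; 5/8; 11/16; 89/128; 179/256; 359/512 | 45/64; 23/32; 3/4; 1 } ⇒ 719/1024
edge 12 of 15 (R): { 0; 1/2; 5/8; 11/16; 89/128; 179/256; 359/512 | 719/1024; 45/64; 23/32; 3/4; 1 } ⇒ 1437/2048
edge 13 of 15 (B): { 0; 1/2; 5/8; 11/16; 89/128; 179/256; 359/512; 1437/2048 | 719/1024; 45/64; 23/32; 3/4; 1 } ⇒ 2875/4096
edge 14 of 15 (B): { 0; 1/2; 5/8; 11/16; 89/128; 179/256; 359/512; 1437/2048; 2875/4096 | 719/1024; 45/64; 23/32; 3/4; 1 } ⇒ 5751/8192
edge 15 of 15 (B): { 0; 1/2; 5/8; 11/16; 89/128; 179/256; 359/512; 1437/2048; 2875/4096; 5751/8192 | 719/1024; 45/64; 23/32; 3/4; 1 } ⇒ 11503/16384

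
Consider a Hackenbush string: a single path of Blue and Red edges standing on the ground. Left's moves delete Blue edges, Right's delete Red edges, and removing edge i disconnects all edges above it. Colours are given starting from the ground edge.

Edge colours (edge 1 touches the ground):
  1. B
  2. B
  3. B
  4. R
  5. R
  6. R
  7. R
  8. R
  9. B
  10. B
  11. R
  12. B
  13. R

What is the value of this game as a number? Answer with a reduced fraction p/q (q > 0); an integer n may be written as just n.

edge 1 of 13 (B): { 0 | ∅ } → 1
edge 2 of 13 (B): { 0; 1 | ∅ } → 2
edge 3 of 13 (B): { 0; 1; 2 | ∅ } → 3
edge 4 of 13 (R): { 0; 1; 2 | 3 } → 5/2
edge 5 of 13 (R): { 0; 1; 2 | 5/2; 3 } → 9/4
edge 6 of 13 (R): { 0; 1; 2 | 9/4; 5/2; 3 } → 17/8
edge 7 of 13 (R): { 0; 1; 2 | 17/8; 9/4; 5/2; 3 } → 33/16
edge 8 of 13 (R): { 0; 1; 2 | 33/16; 17/8; 9/4; 5/2; 3 } → 65/32
edge 9 of 13 (B): { 0; 1; 2; 65/32 | 33/16; 17/8; 9/4; 5/2; 3 } → 131/64
edge 10 of 13 (B): { 0; 1; 2; 65/32; 131/64 | 33/16; 17/8; 9/4; 5/2; 3 } → 263/128
edge 11 of 13 (R): { 0; 1; 2; 65/32; 131/64 | 263/128; 33/16; 17/8; 9/4; 5/2; 3 } → 525/256
edge 12 of 13 (B): { 0; 1; 2; 65/32; 131/64; 525/256 | 263/128; 33/16; 17/8; 9/4; 5/2; 3 } → 1051/512
edge 13 of 13 (R): { 0; 1; 2; 65/32; 131/64; 525/256 | 1051/512; 263/128; 33/16; 17/8; 9/4; 5/2; 3 } → 2101/1024

2101/1024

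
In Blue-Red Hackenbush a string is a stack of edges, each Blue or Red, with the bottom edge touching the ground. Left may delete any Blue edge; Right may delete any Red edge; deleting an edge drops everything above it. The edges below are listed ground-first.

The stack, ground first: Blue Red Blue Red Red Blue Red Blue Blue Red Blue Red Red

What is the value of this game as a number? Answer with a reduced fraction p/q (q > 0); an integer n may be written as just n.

Prefix values for Blue Red Blue Red Red Blue Red Blue Blue Red Blue Red Red via {L|R} + simplicity:
step 1: add Blue to get B; options L={ 0 } R={  } — 1
step 2: add Red to get BR; options L={ 0 } R={ 1 } — 1/2
step 3: add Blue to get BRB; options L={ 0 1/2 } R={ 1 } — 3/4
step 4: add Red to get BRBR; options L={ 0 1/2 } R={ 3/4 1 } — 5/8
step 5: add Red to get BRBRR; options L={ 0 1/2 } R={ 5/8 3/4 1 } — 9/16
step 6: add Blue to get BRBRRB; options L={ 0 1/2 9/16 } R={ 5/8 3/4 1 } — 19/32
step 7: add Red to get BRBRRBR; options L={ 0 1/2 9/16 } R={ 19/32 5/8 3/4 1 } — 37/64
step 8: add Blue to get BRBRRBRB; options L={ 0 1/2 9/16 37/64 } R={ 19/32 5/8 3/4 1 } — 75/128
step 9: add Blue to get BRBRRBRBB; options L={ 0 1/2 9/16 37/64 75/128 } R={ 19/32 5/8 3/4 1 } — 151/256
step 10: add Red to get BRBRRBRBBR; options L={ 0 1/2 9/16 37/64 75/128 } R={ 151/256 19/32 5/8 3/4 1 } — 301/512
step 11: add Blue to get BRBRRBRBBRB; options L={ 0 1/2 9/16 37/64 75/128 301/512 } R={ 151/256 19/32 5/8 3/4 1 } — 603/1024
step 12: add Red to get BRBRRBRBBRBR; options L={ 0 1/2 9/16 37/64 75/128 301/512 } R={ 603/1024 151/256 19/32 5/8 3/4 1 } — 1205/2048
step 13: add Red to get BRBRRBRBBRBRR; options L={ 0 1/2 9/16 37/64 75/128 301/512 } R={ 1205/2048 603/1024 151/256 19/32 5/8 3/4 1 } — 2409/4096

2409/4096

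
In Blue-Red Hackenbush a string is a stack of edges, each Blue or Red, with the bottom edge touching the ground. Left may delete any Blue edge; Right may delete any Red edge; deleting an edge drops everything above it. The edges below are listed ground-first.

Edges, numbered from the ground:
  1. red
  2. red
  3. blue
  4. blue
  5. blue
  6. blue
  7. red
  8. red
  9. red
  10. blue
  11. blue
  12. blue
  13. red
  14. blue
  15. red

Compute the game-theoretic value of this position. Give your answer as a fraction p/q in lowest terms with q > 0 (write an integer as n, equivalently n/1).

step 1: add red to get r; options L={ · } R={ 0 } gives -1
step 2: add red to get rr; options L={ · } R={ -1; 0 } gives -2
step 3: add blue to get rrb; options L={ -2 } R={ -1; 0 } gives -3/2
step 4: add blue to get rrbb; options L={ -2; -3/2 } R={ -1; 0 } gives -5/4
step 5: add blue to get rrbbb; options L={ -2; -3/2; -5/4 } R={ -1; 0 } gives -9/8
step 6: add blue to get rrbbbb; options L={ -2; -3/2; -5/4; -9/8 } R={ -1; 0 } gives -17/16
step 7: add red to get rrbbbbr; options L={ -2; -3/2; -5/4; -9/8 } R={ -17/16; -1; 0 } gives -35/32
step 8: add red to get rrbbbbrr; options L={ -2; -3/2; -5/4; -9/8 } R={ -35/32; -17/16; -1; 0 } gives -71/64
step 9: add red to get rrbbbbrrr; options L={ -2; -3/2; -5/4; -9/8 } R={ -71/64; -35/32; -17/16; -1; 0 } gives -143/128
step 10: add blue to get rrbbbbrrrb; options L={ -2; -3/2; -5/4; -9/8; -143/128 } R={ -71/64; -35/32; -17/16; -1; 0 } gives -285/256
step 11: add blue to get rrbbbbrrrbb; options L={ -2; -3/2; -5/4; -9/8; -143/128; -285/256 } R={ -71/64; -35/32; -17/16; -1; 0 } gives -569/512
step 12: add blue to get rrbbbbrrrbbb; options L={ -2; -3/2; -5/4; -9/8; -143/128; -285/256; -569/512 } R={ -71/64; -35/32; -17/16; -1; 0 } gives -1137/1024
step 13: add red to get rrbbbbrrrbbbr; options L={ -2; -3/2; -5/4; -9/8; -143/128; -285/256; -569/512 } R={ -1137/1024; -71/64; -35/32; -17/16; -1; 0 } gives -2275/2048
step 14: add blue to get rrbbbbrrrbbbrb; options L={ -2; -3/2; -5/4; -9/8; -143/128; -285/256; -569/512; -2275/2048 } R={ -1137/1024; -71/64; -35/32; -17/16; -1; 0 } gives -4549/4096
step 15: add red to get rrbbbbrrrbbbrbr; options L={ -2; -3/2; -5/4; -9/8; -143/128; -285/256; -569/512; -2275/2048 } R={ -4549/4096; -1137/1024; -71/64; -35/32; -17/16; -1; 0 } gives -9099/8192

-9099/8192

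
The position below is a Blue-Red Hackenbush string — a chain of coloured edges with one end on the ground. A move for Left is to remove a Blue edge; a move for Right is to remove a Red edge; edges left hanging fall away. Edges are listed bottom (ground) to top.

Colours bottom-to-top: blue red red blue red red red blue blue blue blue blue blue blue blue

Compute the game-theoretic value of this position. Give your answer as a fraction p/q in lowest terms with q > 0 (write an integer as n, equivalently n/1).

step 1: add blue to get b; options L={ 0 } R={ — } — 1
step 2: add red to get br; options L={ 0 } R={ 1 } — 1/2
step 3: add red to get brr; options L={ 0 } R={ 1/2; 1 } — 1/4
step 4: add blue to get brrb; options L={ 0; 1/4 } R={ 1/2; 1 } — 3/8
step 5: add red to get brrbr; options L={ 0; 1/4 } R={ 3/8; 1/2; 1 } — 5/16
step 6: add red to get brrbrr; options L={ 0; 1/4 } R={ 5/16; 3/8; 1/2; 1 } — 9/32
step 7: add red to get brrbrrr; options L={ 0; 1/4 } R={ 9/32; 5/16; 3/8; 1/2; 1 } — 17/64
step 8: add blue to get brrbrrrb; options L={ 0; 1/4; 17/64 } R={ 9/32; 5/16; 3/8; 1/2; 1 } — 35/128
step 9: add blue to get brrbrrrbb; options L={ 0; 1/4; 17/64; 35/128 } R={ 9/32; 5/16; 3/8; 1/2; 1 } — 71/256
step 10: add blue to get brrbrrrbbb; options L={ 0; 1/4; 17/64; 35/128; 71/256 } R={ 9/32; 5/16; 3/8; 1/2; 1 } — 143/512
step 11: add blue to get brrbrrrbbbb; options L={ 0; 1/4; 17/64; 35/128; 71/256; 143/512 } R={ 9/32; 5/16; 3/8; 1/2; 1 } — 287/1024
step 12: add blue to get brrbrrrbbbbb; options L={ 0; 1/4; 17/64; 35/128; 71/256; 143/512; 287/1024 } R={ 9/32; 5/16; 3/8; 1/2; 1 } — 575/2048
step 13: add blue to get brrbrrrbbbbbb; options L={ 0; 1/4; 17/64; 35/128; 71/256; 143/512; 287/1024; 575/2048 } R={ 9/32; 5/16; 3/8; 1/2; 1 } — 1151/4096
step 14: add blue to get brrbrrrbbbbbbb; options L={ 0; 1/4; 17/64; 35/128; 71/256; 143/512; 287/1024; 575/2048; 1151/4096 } R={ 9/32; 5/16; 3/8; 1/2; 1 } — 2303/8192
step 15: add blue to get brrbrrrbbbbbbbb; options L={ 0; 1/4; 17/64; 35/128; 71/256; 143/512; 287/1024; 575/2048; 1151/4096; 2303/8192 } R={ 9/32; 5/16; 3/8; 1/2; 1 } — 4607/16384

4607/16384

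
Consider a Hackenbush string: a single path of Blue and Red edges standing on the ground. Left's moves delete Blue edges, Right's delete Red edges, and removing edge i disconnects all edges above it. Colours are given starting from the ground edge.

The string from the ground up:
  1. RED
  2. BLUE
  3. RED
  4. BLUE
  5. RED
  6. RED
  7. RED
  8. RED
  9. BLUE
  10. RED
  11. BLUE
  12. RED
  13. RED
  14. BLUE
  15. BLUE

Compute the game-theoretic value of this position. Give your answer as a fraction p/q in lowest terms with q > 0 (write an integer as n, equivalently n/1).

-12121/16384

value(R) = { ∅ | 0 } = -1
value(RB) = { -1 | 0 } = -1/2
value(RBR) = { -1 | -1/2; 0 } = -3/4
value(RBRB) = { -1; -3/4 | -1/2; 0 } = -5/8
value(RBRBR) = { -1; -3/4 | -5/8; -1/2; 0 } = -11/16
value(RBRBRR) = { -1; -3/4 | -11/16; -5/8; -1/2; 0 } = -23/32
value(RBRBRRR) = { -1; -3/4 | -23/32; -11/16; -5/8; -1/2; 0 } = -47/64
value(RBRBRRRR) = { -1; -3/4 | -47/64; -23/32; -11/16; -5/8; -1/2; 0 } = -95/128
value(RBRBRRRRB) = { -1; -3/4; -95/128 | -47/64; -23/32; -11/16; -5/8; -1/2; 0 } = -189/256
value(RBRBRRRRBR) = { -1; -3/4; -95/128 | -189/256; -47/64; -23/32; -11/16; -5/8; -1/2; 0 } = -379/512
value(RBRBRRRRBRB) = { -1; -3/4; -95/128; -379/512 | -189/256; -47/64; -23/32; -11/16; -5/8; -1/2; 0 } = -757/1024
value(RBRBRRRRBRBR) = { -1; -3/4; -95/128; -379/512 | -757/1024; -189/256; -47/64; -23/32; -11/16; -5/8; -1/2; 0 } = -1515/2048
value(RBRBRRRRBRBRR) = { -1; -3/4; -95/128; -379/512 | -1515/2048; -757/1024; -189/256; -47/64; -23/32; -11/16; -5/8; -1/2; 0 } = -3031/4096
value(RBRBRRRRBRBRRB) = { -1; -3/4; -95/128; -379/512; -3031/4096 | -1515/2048; -757/1024; -189/256; -47/64; -23/32; -11/16; -5/8; -1/2; 0 } = -6061/8192
value(RBRBRRRRBRBRRBB) = { -1; -3/4; -95/128; -379/512; -3031/4096; -6061/8192 | -1515/2048; -757/1024; -189/256; -47/64; -23/32; -11/16; -5/8; -1/2; 0 } = -12121/16384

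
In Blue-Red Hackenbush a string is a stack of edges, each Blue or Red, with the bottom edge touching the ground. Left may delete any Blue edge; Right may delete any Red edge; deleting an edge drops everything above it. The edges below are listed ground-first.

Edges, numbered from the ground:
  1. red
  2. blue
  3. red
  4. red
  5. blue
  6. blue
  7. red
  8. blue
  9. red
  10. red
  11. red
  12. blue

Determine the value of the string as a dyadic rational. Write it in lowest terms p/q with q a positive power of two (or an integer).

step 1: add red to get r; options L={ · } R={ 0 } → -1
step 2: add blue to get rb; options L={ -1 } R={ 0 } → -1/2
step 3: add red to get rbr; options L={ -1 } R={ -1/2,0 } → -3/4
step 4: add red to get rbrr; options L={ -1 } R={ -3/4,-1/2,0 } → -7/8
step 5: add blue to get rbrrb; options L={ -1,-7/8 } R={ -3/4,-1/2,0 } → -13/16
step 6: add blue to get rbrrbb; options L={ -1,-7/8,-13/16 } R={ -3/4,-1/2,0 } → -25/32
step 7: add red to get rbrrbbr; options L={ -1,-7/8,-13/16 } R={ -25/32,-3/4,-1/2,0 } → -51/64
step 8: add blue to get rbrrbbrb; options L={ -1,-7/8,-13/16,-51/64 } R={ -25/32,-3/4,-1/2,0 } → -101/128
step 9: add red to get rbrrbbrbr; options L={ -1,-7/8,-13/16,-51/64 } R={ -101/128,-25/32,-3/4,-1/2,0 } → -203/256
step 10: add red to get rbrrbbrbrr; options L={ -1,-7/8,-13/16,-51/64 } R={ -203/256,-101/128,-25/32,-3/4,-1/2,0 } → -407/512
step 11: add red to get rbrrbbrbrrr; options L={ -1,-7/8,-13/16,-51/64 } R={ -407/512,-203/256,-101/128,-25/32,-3/4,-1/2,0 } → -815/1024
step 12: add blue to get rbrrbbrbrrrb; options L={ -1,-7/8,-13/16,-51/64,-815/1024 } R={ -407/512,-203/256,-101/128,-25/32,-3/4,-1/2,0 } → -1629/2048

-1629/2048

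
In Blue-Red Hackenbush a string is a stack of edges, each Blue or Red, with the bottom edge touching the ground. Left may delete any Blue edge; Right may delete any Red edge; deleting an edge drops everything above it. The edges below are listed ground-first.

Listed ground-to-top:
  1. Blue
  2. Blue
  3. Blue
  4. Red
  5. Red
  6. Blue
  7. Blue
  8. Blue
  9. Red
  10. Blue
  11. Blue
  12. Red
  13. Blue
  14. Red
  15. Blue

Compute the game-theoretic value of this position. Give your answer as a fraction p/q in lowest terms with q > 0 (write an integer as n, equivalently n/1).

Recurse on prefixes of the 15-edge string Blue Blue Blue Red Red Blue Blue Blue Red Blue Blue Red Blue Red Blue:
val(B) = { 0 | — } ⇒ 1
val(BB) = { 0; 1 | — } ⇒ 2
val(BBB) = { 0; 1; 2 | — } ⇒ 3
val(BBBR) = { 0; 1; 2 | 3 } ⇒ 5/2
val(BBBRR) = { 0; 1; 2 | 5/2; 3 } ⇒ 9/4
val(BBBRRB) = { 0; 1; 2; 9/4 | 5/2; 3 } ⇒ 19/8
val(BBBRRBB) = { 0; 1; 2; 9/4; 19/8 | 5/2; 3 } ⇒ 39/16
val(BBBRRBBB) = { 0; 1; 2; 9/4; 19/8; 39/16 | 5/2; 3 } ⇒ 79/32
val(BBBRRBBBR) = { 0; 1; 2; 9/4; 19/8; 39/16 | 79/32; 5/2; 3 } ⇒ 157/64
val(BBBRRBBBRB) = { 0; 1; 2; 9/4; 19/8; 39/16; 157/64 | 79/32; 5/2; 3 } ⇒ 315/128
val(BBBRRBBBRBB) = { 0; 1; 2; 9/4; 19/8; 39/16; 157/64; 315/128 | 79/32; 5/2; 3 } ⇒ 631/256
val(BBBRRBBBRBBR) = { 0; 1; 2; 9/4; 19/8; 39/16; 157/64; 315/128 | 631/256; 79/32; 5/2; 3 } ⇒ 1261/512
val(BBBRRBBBRBBRB) = { 0; 1; 2; 9/4; 19/8; 39/16; 157/64; 315/128; 1261/512 | 631/256; 79/32; 5/2; 3 } ⇒ 2523/1024
val(BBBRRBBBRBBRBR) = { 0; 1; 2; 9/4; 19/8; 39/16; 157/64; 315/128; 1261/512 | 2523/1024; 631/256; 79/32; 5/2; 3 } ⇒ 5045/2048
val(BBBRRBBBRBBRBRB) = { 0; 1; 2; 9/4; 19/8; 39/16; 157/64; 315/128; 1261/512; 5045/2048 | 2523/1024; 631/256; 79/32; 5/2; 3 } ⇒ 10091/4096

10091/4096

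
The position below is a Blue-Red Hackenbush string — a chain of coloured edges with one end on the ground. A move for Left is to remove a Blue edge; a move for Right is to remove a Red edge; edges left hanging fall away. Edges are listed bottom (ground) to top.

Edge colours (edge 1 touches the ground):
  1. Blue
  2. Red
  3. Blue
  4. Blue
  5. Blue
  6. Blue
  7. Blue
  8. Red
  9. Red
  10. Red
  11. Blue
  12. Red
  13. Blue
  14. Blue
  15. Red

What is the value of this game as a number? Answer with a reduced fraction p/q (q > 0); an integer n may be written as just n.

Recurse on prefixes of the 15-edge string Blue Red Blue Blue Blue Blue Blue Red Red Red Blue Red Blue Blue Red:
B: Left { 0 }, Right { — } = simplest 1
BR: Left { 0 }, Right { 1 } = simplest 1/2
BRB: Left { 0,1/2 }, Right { 1 } = simplest 3/4
BRBB: Left { 0,1/2,3/4 }, Right { 1 } = simplest 7/8
BRBBB: Left { 0,1/2,3/4,7/8 }, Right { 1 } = simplest 15/16
BRBBBB: Left { 0,1/2,3/4,7/8,15/16 }, Right { 1 } = simplest 31/32
BRBBBBB: Left { 0,1/2,3/4,7/8,15/16,31/32 }, Right { 1 } = simplest 63/64
BRBBBBBR: Left { 0,1/2,3/4,7/8,15/16,31/32 }, Right { 63/64,1 } = simplest 125/128
BRBBBBBRR: Left { 0,1/2,3/4,7/8,15/16,31/32 }, Right { 125/128,63/64,1 } = simplest 249/256
BRBBBBBRRR: Left { 0,1/2,3/4,7/8,15/16,31/32 }, Right { 249/256,125/128,63/64,1 } = simplest 497/512
BRBBBBBRRRB: Left { 0,1/2,3/4,7/8,15/16,31/32,497/512 }, Right { 249/256,125/128,63/64,1 } = simplest 995/1024
BRBBBBBRRRBR: Left { 0,1/2,3/4,7/8,15/16,31/32,497/512 }, Right { 995/1024,249/256,125/128,63/64,1 } = simplest 1989/2048
BRBBBBBRRRBRB: Left { 0,1/2,3/4,7/8,15/16,31/32,497/512,1989/2048 }, Right { 995/1024,249/256,125/128,63/64,1 } = simplest 3979/4096
BRBBBBBRRRBRBB: Left { 0,1/2,3/4,7/8,15/16,31/32,497/512,1989/2048,3979/4096 }, Right { 995/1024,249/256,125/128,63/64,1 } = simplest 7959/8192
BRBBBBBRRRBRBBR: Left { 0,1/2,3/4,7/8,15/16,31/32,497/512,1989/2048,3979/4096 }, Right { 7959/8192,995/1024,249/256,125/128,63/64,1 } = simplest 15917/16384

15917/16384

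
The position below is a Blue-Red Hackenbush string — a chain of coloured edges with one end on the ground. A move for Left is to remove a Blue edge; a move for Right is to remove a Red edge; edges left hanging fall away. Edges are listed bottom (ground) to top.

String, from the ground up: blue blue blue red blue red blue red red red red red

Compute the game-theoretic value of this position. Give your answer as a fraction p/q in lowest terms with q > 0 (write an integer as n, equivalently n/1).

1 of 12 · b · max L 0 · min R +∞ ⇒ 1
2 of 12 · bb · max L 1 · min R +∞ ⇒ 2
3 of 12 · bbb · max L 2 · min R +∞ ⇒ 3
4 of 12 · bbbr · max L 2 · min R 3 ⇒ 5/2
5 of 12 · bbbrb · max L 5/2 · min R 3 ⇒ 11/4
6 of 12 · bbbrbr · max L 5/2 · min R 11/4 ⇒ 21/8
7 of 12 · bbbrbrb · max L 21/8 · min R 11/4 ⇒ 43/16
8 of 12 · bbbrbrbr · max L 21/8 · min R 43/16 ⇒ 85/32
9 of 12 · bbbrbrbrr · max L 21/8 · min R 85/32 ⇒ 169/64
10 of 12 · bbbrbrbrrr · max L 21/8 · min R 169/64 ⇒ 337/128
11 of 12 · bbbrbrbrrrr · max L 21/8 · min R 337/128 ⇒ 673/256
12 of 12 · bbbrbrbrrrrr · max L 21/8 · min R 673/256 ⇒ 1345/512

1345/512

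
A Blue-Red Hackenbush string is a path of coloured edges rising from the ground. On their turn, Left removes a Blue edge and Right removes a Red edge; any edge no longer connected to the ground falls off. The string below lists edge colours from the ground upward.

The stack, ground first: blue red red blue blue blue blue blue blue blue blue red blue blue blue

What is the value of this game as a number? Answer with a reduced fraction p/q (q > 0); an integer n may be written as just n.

8175/16384

1 of 15 · b · max L 0 · min R +∞ = 1
2 of 15 · br · max L 0 · min R 1 = 1/2
3 of 15 · brr · max L 0 · min R 1/2 = 1/4
4 of 15 · brrb · max L 1/4 · min R 1/2 = 3/8
5 of 15 · brrbb · max L 3/8 · min R 1/2 = 7/16
6 of 15 · brrbbb · max L 7/16 · min R 1/2 = 15/32
7 of 15 · brrbbbb · max L 15/32 · min R 1/2 = 31/64
8 of 15 · brrbbbbb · max L 31/64 · min R 1/2 = 63/128
9 of 15 · brrbbbbbb · max L 63/128 · min R 1/2 = 127/256
10 of 15 · brrbbbbbbb · max L 127/256 · min R 1/2 = 255/512
11 of 15 · brrbbbbbbbb · max L 255/512 · min R 1/2 = 511/1024
12 of 15 · brrbbbbbbbbr · max L 255/512 · min R 511/1024 = 1021/2048
13 of 15 · brrbbbbbbbbrb · max L 1021/2048 · min R 511/1024 = 2043/4096
14 of 15 · brrbbbbbbbbrbb · max L 2043/4096 · min R 511/1024 = 4087/8192
15 of 15 · brrbbbbbbbbrbbb · max L 4087/8192 · min R 511/1024 = 8175/16384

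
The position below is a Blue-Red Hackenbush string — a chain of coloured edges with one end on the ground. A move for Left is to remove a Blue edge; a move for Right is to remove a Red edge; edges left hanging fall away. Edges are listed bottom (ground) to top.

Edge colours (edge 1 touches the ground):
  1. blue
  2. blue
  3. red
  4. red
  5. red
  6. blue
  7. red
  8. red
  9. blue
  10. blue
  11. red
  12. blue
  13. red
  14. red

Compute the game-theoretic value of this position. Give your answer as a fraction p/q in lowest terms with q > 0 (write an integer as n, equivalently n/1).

4713/4096

Prefix values for blue blue red red red blue red red blue blue red blue red red via {L|R} + simplicity:
v(b) = { 0 |  } — 1
v(bb) = { 0, 1 |  } — 2
v(bbr) = { 0, 1 | 2 } — 3/2
v(bbrr) = { 0, 1 | 3/2, 2 } — 5/4
v(bbrrr) = { 0, 1 | 5/4, 3/2, 2 } — 9/8
v(bbrrrb) = { 0, 1, 9/8 | 5/4, 3/2, 2 } — 19/16
v(bbrrrbr) = { 0, 1, 9/8 | 19/16, 5/4, 3/2, 2 } — 37/32
v(bbrrrbrr) = { 0, 1, 9/8 | 37/32, 19/16, 5/4, 3/2, 2 } — 73/64
v(bbrrrbrrb) = { 0, 1, 9/8, 73/64 | 37/32, 19/16, 5/4, 3/2, 2 } — 147/128
v(bbrrrbrrbb) = { 0, 1, 9/8, 73/64, 147/128 | 37/32, 19/16, 5/4, 3/2, 2 } — 295/256
v(bbrrrbrrbbr) = { 0, 1, 9/8, 73/64, 147/128 | 295/256, 37/32, 19/16, 5/4, 3/2, 2 } — 589/512
v(bbrrrbrrbbrb) = { 0, 1, 9/8, 73/64, 147/128, 589/512 | 295/256, 37/32, 19/16, 5/4, 3/2, 2 } — 1179/1024
v(bbrrrbrrbbrbr) = { 0, 1, 9/8, 73/64, 147/128, 589/512 | 1179/1024, 295/256, 37/32, 19/16, 5/4, 3/2, 2 } — 2357/2048
v(bbrrrbrrbbrbrr) = { 0, 1, 9/8, 73/64, 147/128, 589/512 | 2357/2048, 1179/1024, 295/256, 37/32, 19/16, 5/4, 3/2, 2 } — 4713/4096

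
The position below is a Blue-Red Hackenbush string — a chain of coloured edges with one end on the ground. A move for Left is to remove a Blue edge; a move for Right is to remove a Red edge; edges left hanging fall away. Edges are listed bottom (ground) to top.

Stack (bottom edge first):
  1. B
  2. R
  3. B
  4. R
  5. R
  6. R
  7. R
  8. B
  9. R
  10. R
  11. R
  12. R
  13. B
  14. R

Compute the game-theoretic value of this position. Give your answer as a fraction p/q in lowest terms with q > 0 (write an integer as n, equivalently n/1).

v(B) = { 0 | — } => 1
v(BR) = { 0 | 1 } => 1/2
v(BRB) = { 0,1/2 | 1 } => 3/4
v(BRBR) = { 0,1/2 | 3/4,1 } => 5/8
v(BRBRR) = { 0,1/2 | 5/8,3/4,1 } => 9/16
v(BRBRRR) = { 0,1/2 | 9/16,5/8,3/4,1 } => 17/32
v(BRBRRRR) = { 0,1/2 | 17/32,9/16,5/8,3/4,1 } => 33/64
v(BRBRRRRB) = { 0,1/2,33/64 | 17/32,9/16,5/8,3/4,1 } => 67/128
v(BRBRRRRBR) = { 0,1/2,33/64 | 67/128,17/32,9/16,5/8,3/4,1 } => 133/256
v(BRBRRRRBRR) = { 0,1/2,33/64 | 133/256,67/128,17/32,9/16,5/8,3/4,1 } => 265/512
v(BRBRRRRBRRR) = { 0,1/2,33/64 | 265/512,133/256,67/128,17/32,9/16,5/8,3/4,1 } => 529/1024
v(BRBRRRRBRRRR) = { 0,1/2,33/64 | 529/1024,265/512,133/256,67/128,17/32,9/16,5/8,3/4,1 } => 1057/2048
v(BRBRRRRBRRRRB) = { 0,1/2,33/64,1057/2048 | 529/1024,265/512,133/256,67/128,17/32,9/16,5/8,3/4,1 } => 2115/4096
v(BRBRRRRBRRRRBR) = { 0,1/2,33/64,1057/2048 | 2115/4096,529/1024,265/512,133/256,67/128,17/32,9/16,5/8,3/4,1 } => 4229/8192

4229/8192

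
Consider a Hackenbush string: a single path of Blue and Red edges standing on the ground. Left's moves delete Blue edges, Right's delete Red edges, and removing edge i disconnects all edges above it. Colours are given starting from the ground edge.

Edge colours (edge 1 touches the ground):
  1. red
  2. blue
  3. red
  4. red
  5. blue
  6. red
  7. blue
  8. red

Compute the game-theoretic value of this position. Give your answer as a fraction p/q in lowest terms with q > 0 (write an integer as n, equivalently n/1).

Recurse on prefixes of the 8-edge string red blue red red blue red blue red:
value(r) = { none | 0 } = -1
value(rb) = { -1 | 0 } = -1/2
value(rbr) = { -1 | -1/2,0 } = -3/4
value(rbrr) = { -1 | -3/4,-1/2,0 } = -7/8
value(rbrrb) = { -1,-7/8 | -3/4,-1/2,0 } = -13/16
value(rbrrbr) = { -1,-7/8 | -13/16,-3/4,-1/2,0 } = -27/32
value(rbrrbrb) = { -1,-7/8,-27/32 | -13/16,-3/4,-1/2,0 } = -53/64
value(rbrrbrbr) = { -1,-7/8,-27/32 | -53/64,-13/16,-3/4,-1/2,0 } = -107/128

-107/128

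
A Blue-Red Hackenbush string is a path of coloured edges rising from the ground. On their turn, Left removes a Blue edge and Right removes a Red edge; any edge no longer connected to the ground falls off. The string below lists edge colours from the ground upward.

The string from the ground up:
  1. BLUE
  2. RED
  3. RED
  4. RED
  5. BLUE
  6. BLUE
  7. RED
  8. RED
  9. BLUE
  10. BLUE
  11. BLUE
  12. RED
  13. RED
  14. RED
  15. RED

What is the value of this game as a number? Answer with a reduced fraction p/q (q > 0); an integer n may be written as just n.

3297/16384

G(B) = { 0 | · } => 1
G(BR) = { 0 | 1 } => 1/2
G(BRR) = { 0 | 1/2, 1 } => 1/4
G(BRRR) = { 0 | 1/4, 1/2, 1 } => 1/8
G(BRRRB) = { 0, 1/8 | 1/4, 1/2, 1 } => 3/16
G(BRRRBB) = { 0, 1/8, 3/16 | 1/4, 1/2, 1 } => 7/32
G(BRRRBBR) = { 0, 1/8, 3/16 | 7/32, 1/4, 1/2, 1 } => 13/64
G(BRRRBBRR) = { 0, 1/8, 3/16 | 13/64, 7/32, 1/4, 1/2, 1 } => 25/128
G(BRRRBBRRB) = { 0, 1/8, 3/16, 25/128 | 13/64, 7/32, 1/4, 1/2, 1 } => 51/256
G(BRRRBBRRBB) = { 0, 1/8, 3/16, 25/128, 51/256 | 13/64, 7/32, 1/4, 1/2, 1 } => 103/512
G(BRRRBBRRBBB) = { 0, 1/8, 3/16, 25/128, 51/256, 103/512 | 13/64, 7/32, 1/4, 1/2, 1 } => 207/1024
G(BRRRBBRRBBBR) = { 0, 1/8, 3/16, 25/128, 51/256, 103/512 | 207/1024, 13/64, 7/32, 1/4, 1/2, 1 } => 413/2048
G(BRRRBBRRBBBRR) = { 0, 1/8, 3/16, 25/128, 51/256, 103/512 | 413/2048, 207/1024, 13/64, 7/32, 1/4, 1/2, 1 } => 825/4096
G(BRRRBBRRBBBRRR) = { 0, 1/8, 3/16, 25/128, 51/256, 103/512 | 825/4096, 413/2048, 207/1024, 13/64, 7/32, 1/4, 1/2, 1 } => 1649/8192
G(BRRRBBRRBBBRRRR) = { 0, 1/8, 3/16, 25/128, 51/256, 103/512 | 1649/8192, 825/4096, 413/2048, 207/1024, 13/64, 7/32, 1/4, 1/2, 1 } => 3297/16384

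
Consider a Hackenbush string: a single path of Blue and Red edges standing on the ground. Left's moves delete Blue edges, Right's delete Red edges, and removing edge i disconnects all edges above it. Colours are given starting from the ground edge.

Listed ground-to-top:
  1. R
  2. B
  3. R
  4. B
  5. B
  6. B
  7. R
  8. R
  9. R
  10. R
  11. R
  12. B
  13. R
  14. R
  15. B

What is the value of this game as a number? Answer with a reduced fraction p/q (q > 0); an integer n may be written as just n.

-9197/16384

Build G(s[:k]) for k = 1..15, string s = R B R B B B R R R R R B R R B.
G_1 [R]  L=[]  R=[0]  gives -1
G_2 [RB]  L=[-1]  R=[0]  gives -1/2
G_3 [RBR]  L=[-1]  R=[-1/2, 0]  gives -3/4
G_4 [RBRB]  L=[-1, -3/4]  R=[-1/2, 0]  gives -5/8
G_5 [RBRBB]  L=[-1, -3/4, -5/8]  R=[-1/2, 0]  gives -9/16
G_6 [RBRBBB]  L=[-1, -3/4, -5/8, -9/16]  R=[-1/2, 0]  gives -17/32
G_7 [RBRBBBR]  L=[-1, -3/4, -5/8, -9/16]  R=[-17/32, -1/2, 0]  gives -35/64
G_8 [RBRBBBRR]  L=[-1, -3/4, -5/8, -9/16]  R=[-35/64, -17/32, -1/2, 0]  gives -71/128
G_9 [RBRBBBRRR]  L=[-1, -3/4, -5/8, -9/16]  R=[-71/128, -35/64, -17/32, -1/2, 0]  gives -143/256
G_10 [RBRBBBRRRR]  L=[-1, -3/4, -5/8, -9/16]  R=[-143/256, -71/128, -35/64, -17/32, -1/2, 0]  gives -287/512
G_11 [RBRBBBRRRRR]  L=[-1, -3/4, -5/8, -9/16]  R=[-287/512, -143/256, -71/128, -35/64, -17/32, -1/2, 0]  gives -575/1024
G_12 [RBRBBBRRRRRB]  L=[-1, -3/4, -5/8, -9/16, -575/1024]  R=[-287/512, -143/256, -71/128, -35/64, -17/32, -1/2, 0]  gives -1149/2048
G_13 [RBRBBBRRRRRBR]  L=[-1, -3/4, -5/8, -9/16, -575/1024]  R=[-1149/2048, -287/512, -143/256, -71/128, -35/64, -17/32, -1/2, 0]  gives -2299/4096
G_14 [RBRBBBRRRRRBRR]  L=[-1, -3/4, -5/8, -9/16, -575/1024]  R=[-2299/4096, -1149/2048, -287/512, -143/256, -71/128, -35/64, -17/32, -1/2, 0]  gives -4599/8192
G_15 [RBRBBBRRRRRBRRB]  L=[-1, -3/4, -5/8, -9/16, -575/1024, -4599/8192]  R=[-2299/4096, -1149/2048, -287/512, -143/256, -71/128, -35/64, -17/32, -1/2, 0]  gives -9197/16384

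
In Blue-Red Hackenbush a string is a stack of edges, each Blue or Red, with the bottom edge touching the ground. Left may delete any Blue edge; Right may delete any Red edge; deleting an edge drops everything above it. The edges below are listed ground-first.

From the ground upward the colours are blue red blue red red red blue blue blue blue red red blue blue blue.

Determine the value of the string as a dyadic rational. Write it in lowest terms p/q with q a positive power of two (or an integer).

9167/16384

v_1 [b]  L=[0]  R=[(no moves)]  → 1
v_2 [br]  L=[0]  R=[1]  → 1/2
v_3 [brb]  L=[0, 1/2]  R=[1]  → 3/4
v_4 [brbr]  L=[0, 1/2]  R=[3/4, 1]  → 5/8
v_5 [brbrr]  L=[0, 1/2]  R=[5/8, 3/4, 1]  → 9/16
v_6 [brbrrr]  L=[0, 1/2]  R=[9/16, 5/8, 3/4, 1]  → 17/32
v_7 [brbrrrb]  L=[0, 1/2, 17/32]  R=[9/16, 5/8, 3/4, 1]  → 35/64
v_8 [brbrrrbb]  L=[0, 1/2, 17/32, 35/64]  R=[9/16, 5/8, 3/4, 1]  → 71/128
v_9 [brbrrrbbb]  L=[0, 1/2, 17/32, 35/64, 71/128]  R=[9/16, 5/8, 3/4, 1]  → 143/256
v_10 [brbrrrbbbb]  L=[0, 1/2, 17/32, 35/64, 71/128, 143/256]  R=[9/16, 5/8, 3/4, 1]  → 287/512
v_11 [brbrrrbbbbr]  L=[0, 1/2, 17/32, 35/64, 71/128, 143/256]  R=[287/512, 9/16, 5/8, 3/4, 1]  → 573/1024
v_12 [brbrrrbbbbrr]  L=[0, 1/2, 17/32, 35/64, 71/128, 143/256]  R=[573/1024, 287/512, 9/16, 5/8, 3/4, 1]  → 1145/2048
v_13 [brbrrrbbbbrrb]  L=[0, 1/2, 17/32, 35/64, 71/128, 143/256, 1145/2048]  R=[573/1024, 287/512, 9/16, 5/8, 3/4, 1]  → 2291/4096
v_14 [brbrrrbbbbrrbb]  L=[0, 1/2, 17/32, 35/64, 71/128, 143/256, 1145/2048, 2291/4096]  R=[573/1024, 287/512, 9/16, 5/8, 3/4, 1]  → 4583/8192
v_15 [brbrrrbbbbrrbbb]  L=[0, 1/2, 17/32, 35/64, 71/128, 143/256, 1145/2048, 2291/4096, 4583/8192]  R=[573/1024, 287/512, 9/16, 5/8, 3/4, 1]  → 9167/16384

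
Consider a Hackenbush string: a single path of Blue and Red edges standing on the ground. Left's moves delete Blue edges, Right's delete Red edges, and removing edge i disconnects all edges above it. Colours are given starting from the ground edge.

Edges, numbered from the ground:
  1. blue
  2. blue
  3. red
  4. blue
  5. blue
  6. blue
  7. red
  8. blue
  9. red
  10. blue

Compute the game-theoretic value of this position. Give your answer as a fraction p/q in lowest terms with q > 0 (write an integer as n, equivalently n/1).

val(b) = { 0 | — } gives 1
val(bb) = { 0; 1 | — } gives 2
val(bbr) = { 0; 1 | 2 } gives 3/2
val(bbrb) = { 0; 1; 3/2 | 2 } gives 7/4
val(bbrbb) = { 0; 1; 3/2; 7/4 | 2 } gives 15/8
val(bbrbbb) = { 0; 1; 3/2; 7/4; 15/8 | 2 } gives 31/16
val(bbrbbbr) = { 0; 1; 3/2; 7/4; 15/8 | 31/16; 2 } gives 61/32
val(bbrbbbrb) = { 0; 1; 3/2; 7/4; 15/8; 61/32 | 31/16; 2 } gives 123/64
val(bbrbbbrbr) = { 0; 1; 3/2; 7/4; 15/8; 61/32 | 123/64; 31/16; 2 } gives 245/128
val(bbrbbbrbrb) = { 0; 1; 3/2; 7/4; 15/8; 61/32; 245/128 | 123/64; 31/16; 2 } gives 491/256

491/256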